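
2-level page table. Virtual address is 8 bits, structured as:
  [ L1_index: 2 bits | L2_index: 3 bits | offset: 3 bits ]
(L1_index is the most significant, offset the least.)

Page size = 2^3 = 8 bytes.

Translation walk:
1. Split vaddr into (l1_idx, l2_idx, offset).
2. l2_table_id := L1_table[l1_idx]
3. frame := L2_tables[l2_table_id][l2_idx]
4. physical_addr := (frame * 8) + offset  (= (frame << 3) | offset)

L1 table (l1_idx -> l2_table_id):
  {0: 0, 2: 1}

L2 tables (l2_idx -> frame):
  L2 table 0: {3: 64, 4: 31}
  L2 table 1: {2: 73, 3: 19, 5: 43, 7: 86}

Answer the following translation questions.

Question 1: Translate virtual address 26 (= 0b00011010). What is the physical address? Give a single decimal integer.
vaddr = 26 = 0b00011010
Split: l1_idx=0, l2_idx=3, offset=2
L1[0] = 0
L2[0][3] = 64
paddr = 64 * 8 + 2 = 514

Answer: 514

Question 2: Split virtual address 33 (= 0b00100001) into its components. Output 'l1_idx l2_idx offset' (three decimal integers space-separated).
vaddr = 33 = 0b00100001
  top 2 bits -> l1_idx = 0
  next 3 bits -> l2_idx = 4
  bottom 3 bits -> offset = 1

Answer: 0 4 1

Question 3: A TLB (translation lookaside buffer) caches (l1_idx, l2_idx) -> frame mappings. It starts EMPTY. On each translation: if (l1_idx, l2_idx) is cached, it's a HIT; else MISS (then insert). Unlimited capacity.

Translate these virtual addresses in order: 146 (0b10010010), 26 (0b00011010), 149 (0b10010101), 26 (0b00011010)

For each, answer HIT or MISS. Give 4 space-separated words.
vaddr=146: (2,2) not in TLB -> MISS, insert
vaddr=26: (0,3) not in TLB -> MISS, insert
vaddr=149: (2,2) in TLB -> HIT
vaddr=26: (0,3) in TLB -> HIT

Answer: MISS MISS HIT HIT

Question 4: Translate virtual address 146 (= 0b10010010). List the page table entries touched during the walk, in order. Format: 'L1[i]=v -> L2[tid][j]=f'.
Answer: L1[2]=1 -> L2[1][2]=73

Derivation:
vaddr = 146 = 0b10010010
Split: l1_idx=2, l2_idx=2, offset=2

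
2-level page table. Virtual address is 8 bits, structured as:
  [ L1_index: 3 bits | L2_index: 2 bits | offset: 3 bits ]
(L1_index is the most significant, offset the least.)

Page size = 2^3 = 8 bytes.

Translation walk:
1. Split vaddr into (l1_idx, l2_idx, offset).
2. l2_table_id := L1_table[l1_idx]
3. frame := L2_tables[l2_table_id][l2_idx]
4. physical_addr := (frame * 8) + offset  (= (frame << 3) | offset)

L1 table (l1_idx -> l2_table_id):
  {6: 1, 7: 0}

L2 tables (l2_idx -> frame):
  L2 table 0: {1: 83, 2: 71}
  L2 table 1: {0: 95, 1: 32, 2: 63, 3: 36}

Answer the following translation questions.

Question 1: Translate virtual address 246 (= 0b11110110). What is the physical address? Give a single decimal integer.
Answer: 574

Derivation:
vaddr = 246 = 0b11110110
Split: l1_idx=7, l2_idx=2, offset=6
L1[7] = 0
L2[0][2] = 71
paddr = 71 * 8 + 6 = 574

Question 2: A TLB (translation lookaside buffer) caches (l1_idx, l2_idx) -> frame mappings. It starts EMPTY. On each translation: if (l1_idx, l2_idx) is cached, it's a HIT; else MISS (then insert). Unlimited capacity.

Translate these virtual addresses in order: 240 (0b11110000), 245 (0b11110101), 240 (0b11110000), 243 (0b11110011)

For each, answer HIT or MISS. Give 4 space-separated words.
Answer: MISS HIT HIT HIT

Derivation:
vaddr=240: (7,2) not in TLB -> MISS, insert
vaddr=245: (7,2) in TLB -> HIT
vaddr=240: (7,2) in TLB -> HIT
vaddr=243: (7,2) in TLB -> HIT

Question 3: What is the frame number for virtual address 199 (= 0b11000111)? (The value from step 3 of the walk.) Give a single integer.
vaddr = 199: l1_idx=6, l2_idx=0
L1[6] = 1; L2[1][0] = 95

Answer: 95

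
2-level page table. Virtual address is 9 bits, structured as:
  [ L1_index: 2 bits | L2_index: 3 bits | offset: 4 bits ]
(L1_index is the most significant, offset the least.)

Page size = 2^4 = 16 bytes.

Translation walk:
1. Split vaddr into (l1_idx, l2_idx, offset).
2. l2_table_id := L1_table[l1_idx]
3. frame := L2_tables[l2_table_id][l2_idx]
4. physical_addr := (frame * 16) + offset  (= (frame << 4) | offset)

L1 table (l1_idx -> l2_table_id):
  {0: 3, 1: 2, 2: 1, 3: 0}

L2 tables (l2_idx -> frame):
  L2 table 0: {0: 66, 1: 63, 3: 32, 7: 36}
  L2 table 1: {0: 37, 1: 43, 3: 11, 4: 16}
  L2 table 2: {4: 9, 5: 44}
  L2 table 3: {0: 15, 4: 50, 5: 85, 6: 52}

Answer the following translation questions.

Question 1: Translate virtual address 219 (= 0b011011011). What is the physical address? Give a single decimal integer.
vaddr = 219 = 0b011011011
Split: l1_idx=1, l2_idx=5, offset=11
L1[1] = 2
L2[2][5] = 44
paddr = 44 * 16 + 11 = 715

Answer: 715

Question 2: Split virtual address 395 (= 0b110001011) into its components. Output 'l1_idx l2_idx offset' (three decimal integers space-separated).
Answer: 3 0 11

Derivation:
vaddr = 395 = 0b110001011
  top 2 bits -> l1_idx = 3
  next 3 bits -> l2_idx = 0
  bottom 4 bits -> offset = 11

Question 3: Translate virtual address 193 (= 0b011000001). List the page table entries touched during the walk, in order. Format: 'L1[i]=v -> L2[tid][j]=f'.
vaddr = 193 = 0b011000001
Split: l1_idx=1, l2_idx=4, offset=1

Answer: L1[1]=2 -> L2[2][4]=9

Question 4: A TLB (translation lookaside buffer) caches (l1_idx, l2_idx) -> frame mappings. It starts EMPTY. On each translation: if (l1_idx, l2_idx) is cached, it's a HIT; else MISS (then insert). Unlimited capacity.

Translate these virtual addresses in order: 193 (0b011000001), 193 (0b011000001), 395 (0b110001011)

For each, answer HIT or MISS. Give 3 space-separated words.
Answer: MISS HIT MISS

Derivation:
vaddr=193: (1,4) not in TLB -> MISS, insert
vaddr=193: (1,4) in TLB -> HIT
vaddr=395: (3,0) not in TLB -> MISS, insert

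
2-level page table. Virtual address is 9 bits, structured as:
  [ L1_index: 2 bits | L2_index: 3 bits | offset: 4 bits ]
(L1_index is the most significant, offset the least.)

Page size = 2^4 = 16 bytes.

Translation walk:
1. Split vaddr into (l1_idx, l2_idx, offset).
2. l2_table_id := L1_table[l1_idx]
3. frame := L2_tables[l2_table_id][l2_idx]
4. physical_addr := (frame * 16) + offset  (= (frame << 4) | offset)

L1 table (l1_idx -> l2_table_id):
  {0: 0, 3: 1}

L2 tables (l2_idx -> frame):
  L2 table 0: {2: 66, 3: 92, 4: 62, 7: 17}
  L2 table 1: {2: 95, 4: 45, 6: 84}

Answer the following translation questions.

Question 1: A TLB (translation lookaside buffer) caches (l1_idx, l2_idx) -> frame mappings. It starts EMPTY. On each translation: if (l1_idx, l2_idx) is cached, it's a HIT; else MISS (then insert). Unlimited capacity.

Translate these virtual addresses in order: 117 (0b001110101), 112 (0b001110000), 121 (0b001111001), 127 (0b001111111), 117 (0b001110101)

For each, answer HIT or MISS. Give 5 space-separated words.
Answer: MISS HIT HIT HIT HIT

Derivation:
vaddr=117: (0,7) not in TLB -> MISS, insert
vaddr=112: (0,7) in TLB -> HIT
vaddr=121: (0,7) in TLB -> HIT
vaddr=127: (0,7) in TLB -> HIT
vaddr=117: (0,7) in TLB -> HIT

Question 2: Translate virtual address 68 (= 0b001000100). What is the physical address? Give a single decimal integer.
Answer: 996

Derivation:
vaddr = 68 = 0b001000100
Split: l1_idx=0, l2_idx=4, offset=4
L1[0] = 0
L2[0][4] = 62
paddr = 62 * 16 + 4 = 996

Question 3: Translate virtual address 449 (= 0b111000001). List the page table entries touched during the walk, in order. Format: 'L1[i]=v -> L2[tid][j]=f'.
vaddr = 449 = 0b111000001
Split: l1_idx=3, l2_idx=4, offset=1

Answer: L1[3]=1 -> L2[1][4]=45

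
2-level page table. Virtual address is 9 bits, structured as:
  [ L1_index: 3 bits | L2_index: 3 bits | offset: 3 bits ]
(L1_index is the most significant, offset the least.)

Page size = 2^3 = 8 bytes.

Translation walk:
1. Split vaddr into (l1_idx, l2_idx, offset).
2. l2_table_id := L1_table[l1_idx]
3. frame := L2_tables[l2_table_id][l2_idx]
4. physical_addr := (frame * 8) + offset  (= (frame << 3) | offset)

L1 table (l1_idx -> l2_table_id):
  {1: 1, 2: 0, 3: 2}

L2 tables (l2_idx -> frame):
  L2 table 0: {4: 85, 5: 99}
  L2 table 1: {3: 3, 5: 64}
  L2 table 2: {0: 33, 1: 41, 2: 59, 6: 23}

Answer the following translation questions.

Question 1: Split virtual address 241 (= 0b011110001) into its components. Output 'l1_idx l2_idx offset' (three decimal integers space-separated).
vaddr = 241 = 0b011110001
  top 3 bits -> l1_idx = 3
  next 3 bits -> l2_idx = 6
  bottom 3 bits -> offset = 1

Answer: 3 6 1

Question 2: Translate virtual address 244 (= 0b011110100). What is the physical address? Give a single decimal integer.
Answer: 188

Derivation:
vaddr = 244 = 0b011110100
Split: l1_idx=3, l2_idx=6, offset=4
L1[3] = 2
L2[2][6] = 23
paddr = 23 * 8 + 4 = 188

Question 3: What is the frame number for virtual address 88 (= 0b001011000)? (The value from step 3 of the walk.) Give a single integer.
Answer: 3

Derivation:
vaddr = 88: l1_idx=1, l2_idx=3
L1[1] = 1; L2[1][3] = 3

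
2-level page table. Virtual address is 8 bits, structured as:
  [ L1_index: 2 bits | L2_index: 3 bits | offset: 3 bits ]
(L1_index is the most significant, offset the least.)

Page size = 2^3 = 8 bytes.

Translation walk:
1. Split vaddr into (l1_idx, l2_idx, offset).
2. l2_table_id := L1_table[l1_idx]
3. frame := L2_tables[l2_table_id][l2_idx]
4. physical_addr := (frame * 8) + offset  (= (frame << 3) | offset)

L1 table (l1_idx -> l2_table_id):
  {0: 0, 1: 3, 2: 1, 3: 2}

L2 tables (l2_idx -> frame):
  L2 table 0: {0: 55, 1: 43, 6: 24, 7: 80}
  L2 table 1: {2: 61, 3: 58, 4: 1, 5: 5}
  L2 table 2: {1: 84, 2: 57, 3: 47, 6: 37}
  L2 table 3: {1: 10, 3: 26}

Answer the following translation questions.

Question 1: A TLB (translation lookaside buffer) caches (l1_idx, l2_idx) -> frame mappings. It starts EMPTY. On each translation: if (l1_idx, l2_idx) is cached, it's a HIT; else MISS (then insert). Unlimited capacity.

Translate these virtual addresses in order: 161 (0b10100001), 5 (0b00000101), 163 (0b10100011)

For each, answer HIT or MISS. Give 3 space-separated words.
Answer: MISS MISS HIT

Derivation:
vaddr=161: (2,4) not in TLB -> MISS, insert
vaddr=5: (0,0) not in TLB -> MISS, insert
vaddr=163: (2,4) in TLB -> HIT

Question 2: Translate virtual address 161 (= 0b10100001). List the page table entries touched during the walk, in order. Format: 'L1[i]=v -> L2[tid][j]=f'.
vaddr = 161 = 0b10100001
Split: l1_idx=2, l2_idx=4, offset=1

Answer: L1[2]=1 -> L2[1][4]=1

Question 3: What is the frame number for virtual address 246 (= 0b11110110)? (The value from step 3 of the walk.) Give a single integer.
vaddr = 246: l1_idx=3, l2_idx=6
L1[3] = 2; L2[2][6] = 37

Answer: 37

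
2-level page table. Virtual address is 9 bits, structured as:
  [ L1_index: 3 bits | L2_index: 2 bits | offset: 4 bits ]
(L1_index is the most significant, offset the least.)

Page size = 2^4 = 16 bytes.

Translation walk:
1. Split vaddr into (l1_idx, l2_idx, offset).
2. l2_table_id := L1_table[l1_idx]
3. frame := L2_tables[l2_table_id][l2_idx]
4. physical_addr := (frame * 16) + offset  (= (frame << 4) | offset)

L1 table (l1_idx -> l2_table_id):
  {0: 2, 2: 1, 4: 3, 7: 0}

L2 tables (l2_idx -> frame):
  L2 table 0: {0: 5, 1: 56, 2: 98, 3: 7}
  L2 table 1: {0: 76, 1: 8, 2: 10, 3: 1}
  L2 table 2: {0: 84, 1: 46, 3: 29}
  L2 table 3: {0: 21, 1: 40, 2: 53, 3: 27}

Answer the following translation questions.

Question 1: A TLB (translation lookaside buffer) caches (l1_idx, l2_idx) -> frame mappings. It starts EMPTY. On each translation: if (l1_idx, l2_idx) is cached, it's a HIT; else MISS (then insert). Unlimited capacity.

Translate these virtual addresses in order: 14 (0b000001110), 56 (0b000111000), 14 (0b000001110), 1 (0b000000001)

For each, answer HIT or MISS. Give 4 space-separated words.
vaddr=14: (0,0) not in TLB -> MISS, insert
vaddr=56: (0,3) not in TLB -> MISS, insert
vaddr=14: (0,0) in TLB -> HIT
vaddr=1: (0,0) in TLB -> HIT

Answer: MISS MISS HIT HIT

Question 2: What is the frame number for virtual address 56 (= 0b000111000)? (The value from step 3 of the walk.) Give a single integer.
vaddr = 56: l1_idx=0, l2_idx=3
L1[0] = 2; L2[2][3] = 29

Answer: 29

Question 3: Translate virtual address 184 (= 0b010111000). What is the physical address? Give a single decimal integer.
vaddr = 184 = 0b010111000
Split: l1_idx=2, l2_idx=3, offset=8
L1[2] = 1
L2[1][3] = 1
paddr = 1 * 16 + 8 = 24

Answer: 24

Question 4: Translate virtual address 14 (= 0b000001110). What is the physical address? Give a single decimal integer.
vaddr = 14 = 0b000001110
Split: l1_idx=0, l2_idx=0, offset=14
L1[0] = 2
L2[2][0] = 84
paddr = 84 * 16 + 14 = 1358

Answer: 1358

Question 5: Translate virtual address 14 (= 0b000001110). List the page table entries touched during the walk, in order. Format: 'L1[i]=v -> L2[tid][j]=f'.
vaddr = 14 = 0b000001110
Split: l1_idx=0, l2_idx=0, offset=14

Answer: L1[0]=2 -> L2[2][0]=84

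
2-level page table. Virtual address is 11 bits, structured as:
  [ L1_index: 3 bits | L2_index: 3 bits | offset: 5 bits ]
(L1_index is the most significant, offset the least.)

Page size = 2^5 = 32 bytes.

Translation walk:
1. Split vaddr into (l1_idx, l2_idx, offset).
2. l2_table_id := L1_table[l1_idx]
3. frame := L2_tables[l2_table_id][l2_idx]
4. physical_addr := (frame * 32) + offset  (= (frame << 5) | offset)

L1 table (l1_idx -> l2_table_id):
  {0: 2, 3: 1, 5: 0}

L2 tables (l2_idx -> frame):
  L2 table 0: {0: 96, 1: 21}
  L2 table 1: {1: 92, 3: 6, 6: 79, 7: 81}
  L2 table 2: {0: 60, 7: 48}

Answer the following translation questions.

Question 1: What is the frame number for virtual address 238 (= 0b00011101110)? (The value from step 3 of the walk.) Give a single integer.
Answer: 48

Derivation:
vaddr = 238: l1_idx=0, l2_idx=7
L1[0] = 2; L2[2][7] = 48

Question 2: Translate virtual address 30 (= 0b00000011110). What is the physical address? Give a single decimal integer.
vaddr = 30 = 0b00000011110
Split: l1_idx=0, l2_idx=0, offset=30
L1[0] = 2
L2[2][0] = 60
paddr = 60 * 32 + 30 = 1950

Answer: 1950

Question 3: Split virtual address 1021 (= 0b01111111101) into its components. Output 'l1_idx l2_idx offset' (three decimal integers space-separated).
Answer: 3 7 29

Derivation:
vaddr = 1021 = 0b01111111101
  top 3 bits -> l1_idx = 3
  next 3 bits -> l2_idx = 7
  bottom 5 bits -> offset = 29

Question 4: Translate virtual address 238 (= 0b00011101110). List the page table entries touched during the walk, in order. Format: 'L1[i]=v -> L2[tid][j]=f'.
vaddr = 238 = 0b00011101110
Split: l1_idx=0, l2_idx=7, offset=14

Answer: L1[0]=2 -> L2[2][7]=48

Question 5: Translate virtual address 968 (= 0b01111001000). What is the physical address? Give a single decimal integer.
vaddr = 968 = 0b01111001000
Split: l1_idx=3, l2_idx=6, offset=8
L1[3] = 1
L2[1][6] = 79
paddr = 79 * 32 + 8 = 2536

Answer: 2536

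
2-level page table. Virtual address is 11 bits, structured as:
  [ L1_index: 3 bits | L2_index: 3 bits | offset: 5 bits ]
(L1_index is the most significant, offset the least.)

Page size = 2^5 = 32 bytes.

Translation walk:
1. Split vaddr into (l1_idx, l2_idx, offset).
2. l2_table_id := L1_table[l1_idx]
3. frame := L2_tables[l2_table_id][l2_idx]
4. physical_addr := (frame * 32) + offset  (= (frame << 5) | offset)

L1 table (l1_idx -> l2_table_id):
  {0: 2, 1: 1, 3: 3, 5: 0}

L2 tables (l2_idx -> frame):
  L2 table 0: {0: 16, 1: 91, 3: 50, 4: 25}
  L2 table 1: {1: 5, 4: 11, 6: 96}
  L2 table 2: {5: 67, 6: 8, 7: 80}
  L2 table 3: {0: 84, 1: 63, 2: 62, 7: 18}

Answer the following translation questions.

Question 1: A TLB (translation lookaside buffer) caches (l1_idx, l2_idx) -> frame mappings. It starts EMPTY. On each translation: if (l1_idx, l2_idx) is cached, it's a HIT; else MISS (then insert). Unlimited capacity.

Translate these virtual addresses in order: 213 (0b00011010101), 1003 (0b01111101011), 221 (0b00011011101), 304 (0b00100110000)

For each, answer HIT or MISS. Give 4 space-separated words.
vaddr=213: (0,6) not in TLB -> MISS, insert
vaddr=1003: (3,7) not in TLB -> MISS, insert
vaddr=221: (0,6) in TLB -> HIT
vaddr=304: (1,1) not in TLB -> MISS, insert

Answer: MISS MISS HIT MISS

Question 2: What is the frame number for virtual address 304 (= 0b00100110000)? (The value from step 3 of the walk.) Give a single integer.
Answer: 5

Derivation:
vaddr = 304: l1_idx=1, l2_idx=1
L1[1] = 1; L2[1][1] = 5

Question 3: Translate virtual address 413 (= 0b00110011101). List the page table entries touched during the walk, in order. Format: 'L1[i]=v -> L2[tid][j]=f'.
vaddr = 413 = 0b00110011101
Split: l1_idx=1, l2_idx=4, offset=29

Answer: L1[1]=1 -> L2[1][4]=11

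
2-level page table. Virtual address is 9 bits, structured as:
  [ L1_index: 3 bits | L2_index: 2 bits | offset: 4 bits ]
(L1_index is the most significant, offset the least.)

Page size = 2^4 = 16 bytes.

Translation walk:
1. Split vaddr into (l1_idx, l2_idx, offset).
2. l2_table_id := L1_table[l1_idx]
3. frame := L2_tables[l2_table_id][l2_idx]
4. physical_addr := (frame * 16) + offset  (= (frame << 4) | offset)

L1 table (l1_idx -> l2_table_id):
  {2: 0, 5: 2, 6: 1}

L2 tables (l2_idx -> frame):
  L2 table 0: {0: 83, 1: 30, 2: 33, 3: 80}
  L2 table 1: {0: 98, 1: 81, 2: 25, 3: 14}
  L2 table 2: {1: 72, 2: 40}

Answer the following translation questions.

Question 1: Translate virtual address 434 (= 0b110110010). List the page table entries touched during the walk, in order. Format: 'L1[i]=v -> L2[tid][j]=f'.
Answer: L1[6]=1 -> L2[1][3]=14

Derivation:
vaddr = 434 = 0b110110010
Split: l1_idx=6, l2_idx=3, offset=2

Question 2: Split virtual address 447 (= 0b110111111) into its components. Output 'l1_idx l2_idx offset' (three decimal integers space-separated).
vaddr = 447 = 0b110111111
  top 3 bits -> l1_idx = 6
  next 2 bits -> l2_idx = 3
  bottom 4 bits -> offset = 15

Answer: 6 3 15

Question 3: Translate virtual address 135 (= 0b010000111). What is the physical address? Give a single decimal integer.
Answer: 1335

Derivation:
vaddr = 135 = 0b010000111
Split: l1_idx=2, l2_idx=0, offset=7
L1[2] = 0
L2[0][0] = 83
paddr = 83 * 16 + 7 = 1335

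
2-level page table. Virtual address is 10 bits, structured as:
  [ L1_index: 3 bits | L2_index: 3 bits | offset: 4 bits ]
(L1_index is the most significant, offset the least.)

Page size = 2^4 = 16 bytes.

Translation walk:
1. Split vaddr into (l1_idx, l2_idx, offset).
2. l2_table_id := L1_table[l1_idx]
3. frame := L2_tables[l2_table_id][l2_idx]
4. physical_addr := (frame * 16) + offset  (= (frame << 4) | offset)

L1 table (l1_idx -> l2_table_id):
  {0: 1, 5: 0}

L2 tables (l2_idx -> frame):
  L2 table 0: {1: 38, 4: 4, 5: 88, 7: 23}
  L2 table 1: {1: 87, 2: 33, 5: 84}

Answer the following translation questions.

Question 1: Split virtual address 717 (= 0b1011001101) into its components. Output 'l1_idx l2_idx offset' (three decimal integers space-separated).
Answer: 5 4 13

Derivation:
vaddr = 717 = 0b1011001101
  top 3 bits -> l1_idx = 5
  next 3 bits -> l2_idx = 4
  bottom 4 bits -> offset = 13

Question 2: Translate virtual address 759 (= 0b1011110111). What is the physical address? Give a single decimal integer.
vaddr = 759 = 0b1011110111
Split: l1_idx=5, l2_idx=7, offset=7
L1[5] = 0
L2[0][7] = 23
paddr = 23 * 16 + 7 = 375

Answer: 375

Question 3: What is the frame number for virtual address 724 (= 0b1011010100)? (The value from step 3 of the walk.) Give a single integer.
Answer: 88

Derivation:
vaddr = 724: l1_idx=5, l2_idx=5
L1[5] = 0; L2[0][5] = 88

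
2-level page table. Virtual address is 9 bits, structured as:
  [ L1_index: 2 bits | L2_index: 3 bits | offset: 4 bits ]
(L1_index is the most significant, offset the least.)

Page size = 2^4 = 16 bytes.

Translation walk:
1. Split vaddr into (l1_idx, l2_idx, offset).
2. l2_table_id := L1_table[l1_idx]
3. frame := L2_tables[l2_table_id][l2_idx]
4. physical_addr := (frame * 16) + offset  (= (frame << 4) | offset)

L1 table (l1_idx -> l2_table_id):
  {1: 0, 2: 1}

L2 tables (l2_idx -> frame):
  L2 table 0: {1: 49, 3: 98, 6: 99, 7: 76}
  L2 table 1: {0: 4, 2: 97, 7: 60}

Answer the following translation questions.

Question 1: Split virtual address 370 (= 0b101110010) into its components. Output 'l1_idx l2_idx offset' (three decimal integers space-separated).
Answer: 2 7 2

Derivation:
vaddr = 370 = 0b101110010
  top 2 bits -> l1_idx = 2
  next 3 bits -> l2_idx = 7
  bottom 4 bits -> offset = 2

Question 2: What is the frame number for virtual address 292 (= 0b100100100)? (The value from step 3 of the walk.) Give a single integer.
Answer: 97

Derivation:
vaddr = 292: l1_idx=2, l2_idx=2
L1[2] = 1; L2[1][2] = 97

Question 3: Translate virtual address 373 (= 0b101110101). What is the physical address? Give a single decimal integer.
vaddr = 373 = 0b101110101
Split: l1_idx=2, l2_idx=7, offset=5
L1[2] = 1
L2[1][7] = 60
paddr = 60 * 16 + 5 = 965

Answer: 965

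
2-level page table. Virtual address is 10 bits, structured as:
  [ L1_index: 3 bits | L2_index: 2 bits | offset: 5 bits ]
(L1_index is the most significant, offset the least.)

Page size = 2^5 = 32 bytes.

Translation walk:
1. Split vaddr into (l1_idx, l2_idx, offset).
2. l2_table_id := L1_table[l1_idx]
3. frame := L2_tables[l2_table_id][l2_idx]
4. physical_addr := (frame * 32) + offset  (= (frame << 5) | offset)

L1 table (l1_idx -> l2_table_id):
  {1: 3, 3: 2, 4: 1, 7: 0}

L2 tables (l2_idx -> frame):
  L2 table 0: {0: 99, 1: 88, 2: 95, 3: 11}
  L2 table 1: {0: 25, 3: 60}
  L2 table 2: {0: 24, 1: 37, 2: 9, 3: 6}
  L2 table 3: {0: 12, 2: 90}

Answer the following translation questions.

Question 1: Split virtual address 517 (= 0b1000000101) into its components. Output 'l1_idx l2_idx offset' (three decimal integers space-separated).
Answer: 4 0 5

Derivation:
vaddr = 517 = 0b1000000101
  top 3 bits -> l1_idx = 4
  next 2 bits -> l2_idx = 0
  bottom 5 bits -> offset = 5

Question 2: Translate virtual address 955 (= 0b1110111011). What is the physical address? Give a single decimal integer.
vaddr = 955 = 0b1110111011
Split: l1_idx=7, l2_idx=1, offset=27
L1[7] = 0
L2[0][1] = 88
paddr = 88 * 32 + 27 = 2843

Answer: 2843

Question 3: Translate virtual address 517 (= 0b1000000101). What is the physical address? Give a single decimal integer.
vaddr = 517 = 0b1000000101
Split: l1_idx=4, l2_idx=0, offset=5
L1[4] = 1
L2[1][0] = 25
paddr = 25 * 32 + 5 = 805

Answer: 805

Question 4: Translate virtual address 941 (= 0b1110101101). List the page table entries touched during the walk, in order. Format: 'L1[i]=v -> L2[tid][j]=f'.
Answer: L1[7]=0 -> L2[0][1]=88

Derivation:
vaddr = 941 = 0b1110101101
Split: l1_idx=7, l2_idx=1, offset=13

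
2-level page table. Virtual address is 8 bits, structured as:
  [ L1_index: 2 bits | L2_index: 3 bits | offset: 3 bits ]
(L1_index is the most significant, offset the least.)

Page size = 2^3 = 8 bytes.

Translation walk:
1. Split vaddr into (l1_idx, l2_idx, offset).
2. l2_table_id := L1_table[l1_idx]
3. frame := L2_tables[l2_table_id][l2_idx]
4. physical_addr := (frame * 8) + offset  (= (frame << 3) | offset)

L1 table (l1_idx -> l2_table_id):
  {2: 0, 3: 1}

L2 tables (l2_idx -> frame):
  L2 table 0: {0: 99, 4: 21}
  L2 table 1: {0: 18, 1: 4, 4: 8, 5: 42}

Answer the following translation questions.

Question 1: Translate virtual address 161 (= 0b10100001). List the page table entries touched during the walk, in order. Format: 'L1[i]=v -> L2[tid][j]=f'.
Answer: L1[2]=0 -> L2[0][4]=21

Derivation:
vaddr = 161 = 0b10100001
Split: l1_idx=2, l2_idx=4, offset=1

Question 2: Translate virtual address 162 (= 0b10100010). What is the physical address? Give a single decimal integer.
Answer: 170

Derivation:
vaddr = 162 = 0b10100010
Split: l1_idx=2, l2_idx=4, offset=2
L1[2] = 0
L2[0][4] = 21
paddr = 21 * 8 + 2 = 170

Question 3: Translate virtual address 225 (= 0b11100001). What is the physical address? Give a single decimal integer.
vaddr = 225 = 0b11100001
Split: l1_idx=3, l2_idx=4, offset=1
L1[3] = 1
L2[1][4] = 8
paddr = 8 * 8 + 1 = 65

Answer: 65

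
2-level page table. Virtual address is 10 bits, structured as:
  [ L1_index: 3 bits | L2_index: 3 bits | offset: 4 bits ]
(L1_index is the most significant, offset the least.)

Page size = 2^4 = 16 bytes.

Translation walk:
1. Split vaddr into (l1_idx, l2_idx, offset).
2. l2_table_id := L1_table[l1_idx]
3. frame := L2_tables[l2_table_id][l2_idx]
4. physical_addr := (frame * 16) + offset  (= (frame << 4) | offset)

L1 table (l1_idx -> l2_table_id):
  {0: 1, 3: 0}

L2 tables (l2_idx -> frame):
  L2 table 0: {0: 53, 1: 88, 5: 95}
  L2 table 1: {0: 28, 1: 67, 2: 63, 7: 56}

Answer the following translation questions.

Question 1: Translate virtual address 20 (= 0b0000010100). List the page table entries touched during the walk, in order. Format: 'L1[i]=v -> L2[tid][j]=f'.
vaddr = 20 = 0b0000010100
Split: l1_idx=0, l2_idx=1, offset=4

Answer: L1[0]=1 -> L2[1][1]=67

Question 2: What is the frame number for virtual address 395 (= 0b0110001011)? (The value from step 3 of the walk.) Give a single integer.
vaddr = 395: l1_idx=3, l2_idx=0
L1[3] = 0; L2[0][0] = 53

Answer: 53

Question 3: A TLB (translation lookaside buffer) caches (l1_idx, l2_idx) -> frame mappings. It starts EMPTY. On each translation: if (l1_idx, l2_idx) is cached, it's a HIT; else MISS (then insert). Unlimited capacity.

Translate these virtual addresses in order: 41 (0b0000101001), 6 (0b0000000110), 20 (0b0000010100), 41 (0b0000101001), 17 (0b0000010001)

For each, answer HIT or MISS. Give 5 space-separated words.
Answer: MISS MISS MISS HIT HIT

Derivation:
vaddr=41: (0,2) not in TLB -> MISS, insert
vaddr=6: (0,0) not in TLB -> MISS, insert
vaddr=20: (0,1) not in TLB -> MISS, insert
vaddr=41: (0,2) in TLB -> HIT
vaddr=17: (0,1) in TLB -> HIT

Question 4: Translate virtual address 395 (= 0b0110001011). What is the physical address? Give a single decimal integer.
Answer: 859

Derivation:
vaddr = 395 = 0b0110001011
Split: l1_idx=3, l2_idx=0, offset=11
L1[3] = 0
L2[0][0] = 53
paddr = 53 * 16 + 11 = 859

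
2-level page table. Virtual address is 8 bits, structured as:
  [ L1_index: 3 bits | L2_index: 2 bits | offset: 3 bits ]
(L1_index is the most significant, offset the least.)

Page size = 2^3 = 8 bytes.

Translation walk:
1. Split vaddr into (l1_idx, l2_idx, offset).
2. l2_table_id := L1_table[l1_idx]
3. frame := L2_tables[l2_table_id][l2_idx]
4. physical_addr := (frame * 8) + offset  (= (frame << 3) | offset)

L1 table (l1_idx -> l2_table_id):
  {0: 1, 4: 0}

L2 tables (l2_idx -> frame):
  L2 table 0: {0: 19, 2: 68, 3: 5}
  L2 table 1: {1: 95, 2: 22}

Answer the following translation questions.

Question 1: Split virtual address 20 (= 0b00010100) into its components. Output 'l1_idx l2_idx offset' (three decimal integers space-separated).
Answer: 0 2 4

Derivation:
vaddr = 20 = 0b00010100
  top 3 bits -> l1_idx = 0
  next 2 bits -> l2_idx = 2
  bottom 3 bits -> offset = 4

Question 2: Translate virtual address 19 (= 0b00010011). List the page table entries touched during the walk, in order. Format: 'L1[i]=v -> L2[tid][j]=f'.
vaddr = 19 = 0b00010011
Split: l1_idx=0, l2_idx=2, offset=3

Answer: L1[0]=1 -> L2[1][2]=22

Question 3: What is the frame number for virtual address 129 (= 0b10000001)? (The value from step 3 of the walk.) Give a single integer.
Answer: 19

Derivation:
vaddr = 129: l1_idx=4, l2_idx=0
L1[4] = 0; L2[0][0] = 19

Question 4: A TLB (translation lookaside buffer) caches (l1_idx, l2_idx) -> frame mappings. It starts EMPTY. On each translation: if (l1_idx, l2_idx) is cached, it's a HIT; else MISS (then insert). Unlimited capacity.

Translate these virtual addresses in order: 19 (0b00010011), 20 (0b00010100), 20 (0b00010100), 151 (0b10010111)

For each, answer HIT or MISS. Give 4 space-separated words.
Answer: MISS HIT HIT MISS

Derivation:
vaddr=19: (0,2) not in TLB -> MISS, insert
vaddr=20: (0,2) in TLB -> HIT
vaddr=20: (0,2) in TLB -> HIT
vaddr=151: (4,2) not in TLB -> MISS, insert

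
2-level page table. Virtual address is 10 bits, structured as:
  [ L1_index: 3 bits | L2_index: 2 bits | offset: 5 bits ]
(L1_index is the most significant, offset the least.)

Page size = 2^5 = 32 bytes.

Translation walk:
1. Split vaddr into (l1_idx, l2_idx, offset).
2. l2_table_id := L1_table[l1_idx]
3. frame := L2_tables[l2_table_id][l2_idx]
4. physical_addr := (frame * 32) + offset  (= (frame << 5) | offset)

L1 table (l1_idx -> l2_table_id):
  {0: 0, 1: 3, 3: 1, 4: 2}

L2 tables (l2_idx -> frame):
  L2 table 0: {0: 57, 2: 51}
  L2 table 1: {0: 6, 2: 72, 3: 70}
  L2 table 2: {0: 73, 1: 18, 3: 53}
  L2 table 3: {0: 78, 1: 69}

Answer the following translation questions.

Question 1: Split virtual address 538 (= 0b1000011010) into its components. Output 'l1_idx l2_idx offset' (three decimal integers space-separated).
vaddr = 538 = 0b1000011010
  top 3 bits -> l1_idx = 4
  next 2 bits -> l2_idx = 0
  bottom 5 bits -> offset = 26

Answer: 4 0 26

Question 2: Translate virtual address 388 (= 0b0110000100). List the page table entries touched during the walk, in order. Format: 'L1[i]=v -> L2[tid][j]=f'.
Answer: L1[3]=1 -> L2[1][0]=6

Derivation:
vaddr = 388 = 0b0110000100
Split: l1_idx=3, l2_idx=0, offset=4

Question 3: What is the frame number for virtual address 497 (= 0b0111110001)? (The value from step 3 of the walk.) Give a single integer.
Answer: 70

Derivation:
vaddr = 497: l1_idx=3, l2_idx=3
L1[3] = 1; L2[1][3] = 70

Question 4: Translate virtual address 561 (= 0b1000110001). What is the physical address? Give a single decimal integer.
Answer: 593

Derivation:
vaddr = 561 = 0b1000110001
Split: l1_idx=4, l2_idx=1, offset=17
L1[4] = 2
L2[2][1] = 18
paddr = 18 * 32 + 17 = 593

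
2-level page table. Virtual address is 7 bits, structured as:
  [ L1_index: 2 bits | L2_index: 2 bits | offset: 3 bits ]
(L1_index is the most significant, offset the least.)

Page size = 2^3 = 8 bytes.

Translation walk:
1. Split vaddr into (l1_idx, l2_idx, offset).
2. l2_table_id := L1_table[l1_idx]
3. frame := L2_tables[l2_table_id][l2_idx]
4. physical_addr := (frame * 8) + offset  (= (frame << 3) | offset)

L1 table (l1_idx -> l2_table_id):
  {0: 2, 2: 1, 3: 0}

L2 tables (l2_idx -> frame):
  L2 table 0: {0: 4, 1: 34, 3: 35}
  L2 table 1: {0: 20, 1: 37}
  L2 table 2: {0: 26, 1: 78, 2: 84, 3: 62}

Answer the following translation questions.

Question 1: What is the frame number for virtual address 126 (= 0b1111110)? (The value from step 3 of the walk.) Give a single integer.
Answer: 35

Derivation:
vaddr = 126: l1_idx=3, l2_idx=3
L1[3] = 0; L2[0][3] = 35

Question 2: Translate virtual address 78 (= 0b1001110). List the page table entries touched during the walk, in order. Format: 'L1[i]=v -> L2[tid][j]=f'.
vaddr = 78 = 0b1001110
Split: l1_idx=2, l2_idx=1, offset=6

Answer: L1[2]=1 -> L2[1][1]=37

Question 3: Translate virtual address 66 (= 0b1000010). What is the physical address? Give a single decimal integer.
Answer: 162

Derivation:
vaddr = 66 = 0b1000010
Split: l1_idx=2, l2_idx=0, offset=2
L1[2] = 1
L2[1][0] = 20
paddr = 20 * 8 + 2 = 162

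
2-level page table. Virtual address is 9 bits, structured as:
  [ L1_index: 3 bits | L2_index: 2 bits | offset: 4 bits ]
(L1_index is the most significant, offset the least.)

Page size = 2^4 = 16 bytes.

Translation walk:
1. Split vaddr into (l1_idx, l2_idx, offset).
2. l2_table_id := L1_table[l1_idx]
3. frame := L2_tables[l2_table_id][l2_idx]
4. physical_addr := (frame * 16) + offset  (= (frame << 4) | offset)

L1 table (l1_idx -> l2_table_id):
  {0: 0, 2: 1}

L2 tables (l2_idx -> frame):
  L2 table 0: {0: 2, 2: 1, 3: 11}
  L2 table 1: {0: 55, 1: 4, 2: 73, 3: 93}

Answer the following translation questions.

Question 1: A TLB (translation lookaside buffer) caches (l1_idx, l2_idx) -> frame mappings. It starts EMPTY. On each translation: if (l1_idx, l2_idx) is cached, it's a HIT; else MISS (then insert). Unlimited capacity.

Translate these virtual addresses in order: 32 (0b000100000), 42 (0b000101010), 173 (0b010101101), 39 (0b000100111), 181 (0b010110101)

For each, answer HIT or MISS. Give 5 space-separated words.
vaddr=32: (0,2) not in TLB -> MISS, insert
vaddr=42: (0,2) in TLB -> HIT
vaddr=173: (2,2) not in TLB -> MISS, insert
vaddr=39: (0,2) in TLB -> HIT
vaddr=181: (2,3) not in TLB -> MISS, insert

Answer: MISS HIT MISS HIT MISS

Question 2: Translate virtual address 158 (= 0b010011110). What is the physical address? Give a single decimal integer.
Answer: 78

Derivation:
vaddr = 158 = 0b010011110
Split: l1_idx=2, l2_idx=1, offset=14
L1[2] = 1
L2[1][1] = 4
paddr = 4 * 16 + 14 = 78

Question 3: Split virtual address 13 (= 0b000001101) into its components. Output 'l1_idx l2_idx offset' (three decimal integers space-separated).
Answer: 0 0 13

Derivation:
vaddr = 13 = 0b000001101
  top 3 bits -> l1_idx = 0
  next 2 bits -> l2_idx = 0
  bottom 4 bits -> offset = 13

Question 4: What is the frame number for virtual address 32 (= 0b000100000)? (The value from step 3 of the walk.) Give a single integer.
Answer: 1

Derivation:
vaddr = 32: l1_idx=0, l2_idx=2
L1[0] = 0; L2[0][2] = 1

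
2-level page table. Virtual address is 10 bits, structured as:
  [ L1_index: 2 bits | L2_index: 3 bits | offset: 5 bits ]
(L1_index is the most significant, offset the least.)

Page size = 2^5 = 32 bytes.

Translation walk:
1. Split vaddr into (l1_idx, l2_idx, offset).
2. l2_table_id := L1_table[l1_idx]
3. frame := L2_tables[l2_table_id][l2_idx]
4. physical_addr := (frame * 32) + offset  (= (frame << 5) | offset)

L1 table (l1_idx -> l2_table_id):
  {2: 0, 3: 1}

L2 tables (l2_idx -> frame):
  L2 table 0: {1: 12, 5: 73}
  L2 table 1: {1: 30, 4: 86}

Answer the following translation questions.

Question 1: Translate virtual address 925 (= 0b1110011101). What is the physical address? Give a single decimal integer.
Answer: 2781

Derivation:
vaddr = 925 = 0b1110011101
Split: l1_idx=3, l2_idx=4, offset=29
L1[3] = 1
L2[1][4] = 86
paddr = 86 * 32 + 29 = 2781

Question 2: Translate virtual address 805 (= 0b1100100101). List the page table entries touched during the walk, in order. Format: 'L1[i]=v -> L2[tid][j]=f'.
Answer: L1[3]=1 -> L2[1][1]=30

Derivation:
vaddr = 805 = 0b1100100101
Split: l1_idx=3, l2_idx=1, offset=5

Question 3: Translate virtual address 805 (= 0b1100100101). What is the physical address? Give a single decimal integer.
vaddr = 805 = 0b1100100101
Split: l1_idx=3, l2_idx=1, offset=5
L1[3] = 1
L2[1][1] = 30
paddr = 30 * 32 + 5 = 965

Answer: 965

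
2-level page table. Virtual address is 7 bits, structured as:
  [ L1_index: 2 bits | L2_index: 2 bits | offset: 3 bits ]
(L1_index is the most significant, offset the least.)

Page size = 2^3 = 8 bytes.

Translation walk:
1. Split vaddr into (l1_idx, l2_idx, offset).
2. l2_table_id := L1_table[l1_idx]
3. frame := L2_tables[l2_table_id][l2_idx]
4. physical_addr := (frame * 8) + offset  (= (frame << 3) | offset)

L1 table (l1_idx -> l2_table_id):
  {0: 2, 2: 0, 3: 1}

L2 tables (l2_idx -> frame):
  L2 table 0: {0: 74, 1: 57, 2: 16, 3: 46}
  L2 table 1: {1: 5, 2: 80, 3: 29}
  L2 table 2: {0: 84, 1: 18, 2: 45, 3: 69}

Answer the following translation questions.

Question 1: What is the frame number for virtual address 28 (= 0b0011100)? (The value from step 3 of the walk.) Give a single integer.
Answer: 69

Derivation:
vaddr = 28: l1_idx=0, l2_idx=3
L1[0] = 2; L2[2][3] = 69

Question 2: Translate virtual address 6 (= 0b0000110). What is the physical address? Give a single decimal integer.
Answer: 678

Derivation:
vaddr = 6 = 0b0000110
Split: l1_idx=0, l2_idx=0, offset=6
L1[0] = 2
L2[2][0] = 84
paddr = 84 * 8 + 6 = 678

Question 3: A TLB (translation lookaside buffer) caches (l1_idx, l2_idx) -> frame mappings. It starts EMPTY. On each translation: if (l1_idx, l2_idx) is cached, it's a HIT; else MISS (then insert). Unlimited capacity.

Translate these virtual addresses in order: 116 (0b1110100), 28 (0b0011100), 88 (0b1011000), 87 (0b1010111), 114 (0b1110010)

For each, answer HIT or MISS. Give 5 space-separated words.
Answer: MISS MISS MISS MISS HIT

Derivation:
vaddr=116: (3,2) not in TLB -> MISS, insert
vaddr=28: (0,3) not in TLB -> MISS, insert
vaddr=88: (2,3) not in TLB -> MISS, insert
vaddr=87: (2,2) not in TLB -> MISS, insert
vaddr=114: (3,2) in TLB -> HIT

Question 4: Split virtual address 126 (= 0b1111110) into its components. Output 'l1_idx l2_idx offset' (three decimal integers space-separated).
Answer: 3 3 6

Derivation:
vaddr = 126 = 0b1111110
  top 2 bits -> l1_idx = 3
  next 2 bits -> l2_idx = 3
  bottom 3 bits -> offset = 6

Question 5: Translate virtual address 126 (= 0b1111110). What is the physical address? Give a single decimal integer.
Answer: 238

Derivation:
vaddr = 126 = 0b1111110
Split: l1_idx=3, l2_idx=3, offset=6
L1[3] = 1
L2[1][3] = 29
paddr = 29 * 8 + 6 = 238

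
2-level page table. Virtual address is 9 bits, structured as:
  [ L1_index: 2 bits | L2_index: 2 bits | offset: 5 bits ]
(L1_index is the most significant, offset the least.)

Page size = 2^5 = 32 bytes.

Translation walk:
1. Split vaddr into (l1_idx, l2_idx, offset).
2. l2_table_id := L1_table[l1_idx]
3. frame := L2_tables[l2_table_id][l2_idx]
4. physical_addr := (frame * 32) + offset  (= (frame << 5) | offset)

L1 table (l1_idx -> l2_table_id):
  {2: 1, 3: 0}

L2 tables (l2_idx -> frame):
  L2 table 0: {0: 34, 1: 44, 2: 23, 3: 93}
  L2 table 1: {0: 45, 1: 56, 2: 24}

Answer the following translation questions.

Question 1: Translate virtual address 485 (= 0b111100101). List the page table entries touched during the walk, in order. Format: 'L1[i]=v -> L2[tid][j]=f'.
vaddr = 485 = 0b111100101
Split: l1_idx=3, l2_idx=3, offset=5

Answer: L1[3]=0 -> L2[0][3]=93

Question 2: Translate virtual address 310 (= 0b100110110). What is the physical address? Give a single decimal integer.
vaddr = 310 = 0b100110110
Split: l1_idx=2, l2_idx=1, offset=22
L1[2] = 1
L2[1][1] = 56
paddr = 56 * 32 + 22 = 1814

Answer: 1814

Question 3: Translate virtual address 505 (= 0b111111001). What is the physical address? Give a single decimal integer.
vaddr = 505 = 0b111111001
Split: l1_idx=3, l2_idx=3, offset=25
L1[3] = 0
L2[0][3] = 93
paddr = 93 * 32 + 25 = 3001

Answer: 3001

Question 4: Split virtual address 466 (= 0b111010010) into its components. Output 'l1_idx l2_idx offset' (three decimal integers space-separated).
vaddr = 466 = 0b111010010
  top 2 bits -> l1_idx = 3
  next 2 bits -> l2_idx = 2
  bottom 5 bits -> offset = 18

Answer: 3 2 18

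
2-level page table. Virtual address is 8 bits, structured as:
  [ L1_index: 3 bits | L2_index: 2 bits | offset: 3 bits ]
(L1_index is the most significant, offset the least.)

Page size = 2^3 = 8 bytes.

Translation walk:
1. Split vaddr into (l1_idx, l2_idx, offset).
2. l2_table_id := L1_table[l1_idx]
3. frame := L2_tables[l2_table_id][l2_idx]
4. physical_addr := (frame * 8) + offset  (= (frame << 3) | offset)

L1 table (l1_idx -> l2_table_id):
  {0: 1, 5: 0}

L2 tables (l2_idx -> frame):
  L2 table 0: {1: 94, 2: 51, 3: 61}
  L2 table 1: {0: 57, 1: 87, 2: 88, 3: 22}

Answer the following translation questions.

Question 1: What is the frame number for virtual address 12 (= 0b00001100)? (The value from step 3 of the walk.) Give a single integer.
vaddr = 12: l1_idx=0, l2_idx=1
L1[0] = 1; L2[1][1] = 87

Answer: 87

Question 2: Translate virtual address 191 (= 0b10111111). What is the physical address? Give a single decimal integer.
vaddr = 191 = 0b10111111
Split: l1_idx=5, l2_idx=3, offset=7
L1[5] = 0
L2[0][3] = 61
paddr = 61 * 8 + 7 = 495

Answer: 495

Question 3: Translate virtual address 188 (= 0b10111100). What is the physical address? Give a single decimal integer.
vaddr = 188 = 0b10111100
Split: l1_idx=5, l2_idx=3, offset=4
L1[5] = 0
L2[0][3] = 61
paddr = 61 * 8 + 4 = 492

Answer: 492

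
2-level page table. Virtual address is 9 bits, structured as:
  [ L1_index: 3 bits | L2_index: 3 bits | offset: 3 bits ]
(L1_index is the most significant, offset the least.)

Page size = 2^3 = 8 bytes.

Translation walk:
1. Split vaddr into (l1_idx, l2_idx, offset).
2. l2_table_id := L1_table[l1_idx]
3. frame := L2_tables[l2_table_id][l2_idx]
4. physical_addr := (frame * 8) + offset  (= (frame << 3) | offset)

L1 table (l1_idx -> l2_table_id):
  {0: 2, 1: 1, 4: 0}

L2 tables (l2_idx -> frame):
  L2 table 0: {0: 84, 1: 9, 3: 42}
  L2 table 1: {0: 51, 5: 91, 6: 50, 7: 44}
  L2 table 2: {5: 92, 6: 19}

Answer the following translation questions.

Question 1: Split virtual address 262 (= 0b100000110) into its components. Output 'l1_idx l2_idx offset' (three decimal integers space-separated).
vaddr = 262 = 0b100000110
  top 3 bits -> l1_idx = 4
  next 3 bits -> l2_idx = 0
  bottom 3 bits -> offset = 6

Answer: 4 0 6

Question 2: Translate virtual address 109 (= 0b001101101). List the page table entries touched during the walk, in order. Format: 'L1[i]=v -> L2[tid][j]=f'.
Answer: L1[1]=1 -> L2[1][5]=91

Derivation:
vaddr = 109 = 0b001101101
Split: l1_idx=1, l2_idx=5, offset=5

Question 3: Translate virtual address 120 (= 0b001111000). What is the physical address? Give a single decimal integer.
vaddr = 120 = 0b001111000
Split: l1_idx=1, l2_idx=7, offset=0
L1[1] = 1
L2[1][7] = 44
paddr = 44 * 8 + 0 = 352

Answer: 352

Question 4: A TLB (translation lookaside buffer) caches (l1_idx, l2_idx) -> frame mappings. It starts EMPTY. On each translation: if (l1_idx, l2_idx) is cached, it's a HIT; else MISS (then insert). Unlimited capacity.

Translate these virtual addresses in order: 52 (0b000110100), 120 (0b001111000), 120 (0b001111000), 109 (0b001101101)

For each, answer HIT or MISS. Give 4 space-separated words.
Answer: MISS MISS HIT MISS

Derivation:
vaddr=52: (0,6) not in TLB -> MISS, insert
vaddr=120: (1,7) not in TLB -> MISS, insert
vaddr=120: (1,7) in TLB -> HIT
vaddr=109: (1,5) not in TLB -> MISS, insert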